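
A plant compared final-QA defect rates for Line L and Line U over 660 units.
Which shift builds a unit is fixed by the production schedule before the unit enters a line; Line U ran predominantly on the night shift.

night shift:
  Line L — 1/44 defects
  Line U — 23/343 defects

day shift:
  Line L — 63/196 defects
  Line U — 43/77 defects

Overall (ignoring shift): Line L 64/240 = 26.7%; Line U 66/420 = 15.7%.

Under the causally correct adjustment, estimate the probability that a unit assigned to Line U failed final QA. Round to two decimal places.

Shift is set before the line has any effect — it is not caused by the line — and it independently drives the outcome. That makes it a confounder, so the causal comparison is within shift levels.
Standardising Line U to the population shift mix: 0.586·23/343 + 0.414·43/77 = 0.270.

0.27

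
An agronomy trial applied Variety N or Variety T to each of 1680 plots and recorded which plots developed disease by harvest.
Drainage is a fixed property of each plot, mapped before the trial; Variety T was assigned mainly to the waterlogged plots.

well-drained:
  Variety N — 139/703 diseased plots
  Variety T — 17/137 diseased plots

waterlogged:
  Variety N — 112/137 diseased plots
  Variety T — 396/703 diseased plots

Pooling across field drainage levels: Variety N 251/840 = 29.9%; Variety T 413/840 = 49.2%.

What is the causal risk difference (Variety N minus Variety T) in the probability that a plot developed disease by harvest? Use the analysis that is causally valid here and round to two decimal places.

The stratified and pooled comparisons disagree (Variety T wins within each field drainage; Variety N wins overall), so the answer turns on the causal role of field drainage.
Field drainage is set before the variety has any effect — it is not caused by the variety — and it independently drives the outcome. That makes it a confounder, so the causal comparison is within field drainage levels.
Adjusting over the population distribution of field drainage: 0.500·(0.198−0.124) + 0.500·(0.818−0.563) = +0.164.

+0.16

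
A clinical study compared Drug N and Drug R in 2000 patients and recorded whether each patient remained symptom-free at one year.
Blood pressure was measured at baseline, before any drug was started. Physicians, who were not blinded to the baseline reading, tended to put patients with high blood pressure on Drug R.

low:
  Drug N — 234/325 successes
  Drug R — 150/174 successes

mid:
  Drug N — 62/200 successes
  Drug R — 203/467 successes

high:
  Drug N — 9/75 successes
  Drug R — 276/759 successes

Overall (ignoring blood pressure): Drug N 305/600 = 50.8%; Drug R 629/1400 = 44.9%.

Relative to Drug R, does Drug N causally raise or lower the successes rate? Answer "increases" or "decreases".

decreases

Blood pressure is set before the drug has any effect — it is not caused by the drug — and it independently drives the outcome. That makes it a confounder, so the causal comparison is within blood pressure levels.
Within each level — low: 72.0% vs 86.2%; mid: 31.0% vs 43.5%; high: 12.0% vs 36.4% — Drug R is higher every time.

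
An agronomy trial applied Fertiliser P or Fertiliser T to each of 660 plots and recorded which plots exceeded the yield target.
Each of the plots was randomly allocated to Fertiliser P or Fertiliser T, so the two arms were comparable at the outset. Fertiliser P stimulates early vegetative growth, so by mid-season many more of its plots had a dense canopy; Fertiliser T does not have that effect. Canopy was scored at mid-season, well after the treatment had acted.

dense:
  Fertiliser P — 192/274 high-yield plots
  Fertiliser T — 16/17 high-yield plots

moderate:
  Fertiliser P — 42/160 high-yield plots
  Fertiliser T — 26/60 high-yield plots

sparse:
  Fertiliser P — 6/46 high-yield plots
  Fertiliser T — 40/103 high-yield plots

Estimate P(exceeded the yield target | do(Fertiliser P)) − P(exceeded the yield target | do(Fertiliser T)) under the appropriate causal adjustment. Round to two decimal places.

The stratified and pooled comparisons disagree (Fertiliser T wins within each mid-season canopy; Fertiliser P wins overall), so the answer turns on the causal role of mid-season canopy.
The distribution of mid-season canopy is itself part of what the fertiliser does — it is an intermediate outcome. Holding it fixed would remove that part of the effect; the total effect is the pooled difference.
The causal difference is the pooled difference: 0.500 − 0.456 = +0.044.

+0.04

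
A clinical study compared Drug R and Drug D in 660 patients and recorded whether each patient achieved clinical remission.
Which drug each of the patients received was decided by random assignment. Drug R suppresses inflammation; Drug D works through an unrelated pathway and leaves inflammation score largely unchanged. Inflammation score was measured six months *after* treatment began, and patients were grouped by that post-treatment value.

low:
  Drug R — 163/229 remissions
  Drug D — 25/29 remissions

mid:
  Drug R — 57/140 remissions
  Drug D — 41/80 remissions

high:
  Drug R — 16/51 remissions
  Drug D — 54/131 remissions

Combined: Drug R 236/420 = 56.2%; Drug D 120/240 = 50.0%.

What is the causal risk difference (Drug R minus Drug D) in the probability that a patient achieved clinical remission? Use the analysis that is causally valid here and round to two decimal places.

+0.06

The stratified and pooled comparisons disagree (Drug D wins within each inflammation score; Drug R wins overall), so the answer turns on the causal role of inflammation score.
Inflammation score is recorded after the drug and is itself shifted by it — it sits on the causal path from drug to outcome. Conditioning on a mediator would strip out part of the effect we want; the pooled comparison gives the total causal effect.
The causal difference is the pooled difference: 0.562 − 0.500 = +0.062.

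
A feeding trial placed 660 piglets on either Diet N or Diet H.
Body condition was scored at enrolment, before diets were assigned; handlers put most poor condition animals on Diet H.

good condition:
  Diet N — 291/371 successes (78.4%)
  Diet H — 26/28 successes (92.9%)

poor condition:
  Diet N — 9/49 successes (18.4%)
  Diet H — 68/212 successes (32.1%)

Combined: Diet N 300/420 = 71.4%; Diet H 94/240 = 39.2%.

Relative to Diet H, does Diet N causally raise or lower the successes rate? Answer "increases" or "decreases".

The starting body condition-specific comparison favours Diet H throughout, but the pooled figures favour Diet N. The question is whether to condition on starting body condition.
Starting body condition satisfies the back-door criterion: it is not a descendant of the diet, and it blocks the spurious path from diet to outcome. Adjusting for it (i.e., using the within-starting body condition rates) gives the causal effect.
Within each level — good condition: 78.4% vs 92.9%; poor condition: 18.4% vs 32.1% — Diet H is higher every time.

decreases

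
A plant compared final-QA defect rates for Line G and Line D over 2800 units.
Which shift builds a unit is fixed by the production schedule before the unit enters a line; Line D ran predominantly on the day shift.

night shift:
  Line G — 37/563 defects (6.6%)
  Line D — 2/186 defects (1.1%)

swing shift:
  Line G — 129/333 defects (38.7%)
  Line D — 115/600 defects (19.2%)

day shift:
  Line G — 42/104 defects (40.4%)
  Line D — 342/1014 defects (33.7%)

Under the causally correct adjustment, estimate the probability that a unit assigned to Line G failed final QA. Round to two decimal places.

Line D is lower inside every shift stratum but Line G is lower in aggregate. Whether to stratify depends on how shift relates to the line.
Shift satisfies the back-door criterion: it is not a descendant of the line, and it blocks the spurious path from line to outcome. Adjusting for it (i.e., using the within-shift rates) gives the causal effect.
Standardising Line G to the population shift mix: 0.268·37/563 + 0.333·129/333 + 0.399·42/104 = 0.308.

0.31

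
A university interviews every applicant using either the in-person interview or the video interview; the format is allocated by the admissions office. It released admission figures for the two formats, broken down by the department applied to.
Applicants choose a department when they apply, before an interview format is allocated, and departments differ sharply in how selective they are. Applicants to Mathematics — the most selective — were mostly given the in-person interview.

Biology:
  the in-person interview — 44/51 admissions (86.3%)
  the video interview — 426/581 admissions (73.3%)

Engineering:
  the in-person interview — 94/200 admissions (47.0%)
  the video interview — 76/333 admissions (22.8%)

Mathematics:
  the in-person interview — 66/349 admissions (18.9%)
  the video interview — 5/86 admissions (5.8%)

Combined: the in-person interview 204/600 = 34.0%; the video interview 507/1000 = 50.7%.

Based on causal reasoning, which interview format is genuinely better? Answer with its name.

the in-person interview

The imbalance in department arose from how applicants were allocated, not from anything the interview format did; and department independently affects the outcome. The pooled gap is confounded — condition on department.
Within each level — Biology: 86.3% vs 73.3%; Engineering: 47.0% vs 22.8%; Mathematics: 18.9% vs 5.8% — the in-person interview is higher every time.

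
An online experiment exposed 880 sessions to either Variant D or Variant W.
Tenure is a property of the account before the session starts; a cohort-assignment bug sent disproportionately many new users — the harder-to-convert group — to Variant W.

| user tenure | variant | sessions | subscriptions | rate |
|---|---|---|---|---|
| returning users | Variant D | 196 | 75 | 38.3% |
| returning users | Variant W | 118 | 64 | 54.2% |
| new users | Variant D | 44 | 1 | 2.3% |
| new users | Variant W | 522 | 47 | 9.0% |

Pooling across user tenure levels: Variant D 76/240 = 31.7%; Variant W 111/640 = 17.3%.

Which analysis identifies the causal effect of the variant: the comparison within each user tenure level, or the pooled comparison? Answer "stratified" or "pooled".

Here user tenure is a common cause — it drives both which variant a case falls under and the outcome. The crude comparison mixes populations; the stratum-specific rates are the causally relevant ones.
Within each level — returning users: 38.3% vs 54.2%; new users: 2.3% vs 9.0% — Variant W is higher every time.

stratified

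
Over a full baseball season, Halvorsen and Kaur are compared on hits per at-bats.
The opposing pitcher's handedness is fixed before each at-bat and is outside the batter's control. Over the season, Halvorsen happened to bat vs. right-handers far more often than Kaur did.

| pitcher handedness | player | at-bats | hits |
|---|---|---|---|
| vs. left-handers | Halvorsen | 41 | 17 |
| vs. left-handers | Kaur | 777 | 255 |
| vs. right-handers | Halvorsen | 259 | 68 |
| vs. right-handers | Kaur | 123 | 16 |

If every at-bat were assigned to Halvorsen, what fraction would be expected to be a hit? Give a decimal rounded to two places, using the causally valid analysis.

Within every pitcher handedness level Halvorsen has the higher rate, yet pooled Kaur does — Simpson's reversal.
Pitcher handedness is set before the player has any effect — it is not caused by the player — and it independently drives the outcome. That makes it a confounder, so the causal comparison is within pitcher handedness levels.
Standardising Halvorsen to the population pitcher handedness mix: 0.682·17/41 + 0.318·68/259 = 0.366.

0.37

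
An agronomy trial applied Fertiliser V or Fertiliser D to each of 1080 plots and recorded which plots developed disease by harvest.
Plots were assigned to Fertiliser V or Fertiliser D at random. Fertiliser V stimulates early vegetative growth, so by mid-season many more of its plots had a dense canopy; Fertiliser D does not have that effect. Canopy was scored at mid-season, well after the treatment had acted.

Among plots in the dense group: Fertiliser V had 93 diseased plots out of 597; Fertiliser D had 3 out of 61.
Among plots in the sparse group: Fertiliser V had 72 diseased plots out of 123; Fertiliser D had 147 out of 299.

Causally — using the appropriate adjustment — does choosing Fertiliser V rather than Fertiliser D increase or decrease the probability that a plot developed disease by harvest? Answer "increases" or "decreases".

decreases

Mid-season canopy lies on the pathway fertiliser → mid-season canopy → outcome, so adjusting for it blocks the indirect effect. For the total causal effect of fertiliser, use the unadjusted pooled rates.
Pooled: Fertiliser V 22.9% vs Fertiliser D 41.7%; Fertiliser V is lower overall.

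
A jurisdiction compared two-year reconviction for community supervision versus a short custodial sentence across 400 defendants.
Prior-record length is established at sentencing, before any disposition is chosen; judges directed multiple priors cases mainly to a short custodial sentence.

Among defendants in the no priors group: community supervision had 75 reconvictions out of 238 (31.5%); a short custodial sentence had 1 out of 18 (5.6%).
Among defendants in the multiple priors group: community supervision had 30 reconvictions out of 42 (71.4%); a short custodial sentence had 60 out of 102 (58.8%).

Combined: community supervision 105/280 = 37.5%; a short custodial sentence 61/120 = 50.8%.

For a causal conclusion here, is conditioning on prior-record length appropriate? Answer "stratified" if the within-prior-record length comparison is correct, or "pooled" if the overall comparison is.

Since prior-record length is a pre-existing factor (not a product of the disposition) and it affects the outcome on its own, it is a confounder. The stratified rates, not the pooled rate, identify the causal effect.
Within each level — no priors: 31.5% vs 5.6%; multiple priors: 71.4% vs 58.8% — a short custodial sentence is lower every time.

stratified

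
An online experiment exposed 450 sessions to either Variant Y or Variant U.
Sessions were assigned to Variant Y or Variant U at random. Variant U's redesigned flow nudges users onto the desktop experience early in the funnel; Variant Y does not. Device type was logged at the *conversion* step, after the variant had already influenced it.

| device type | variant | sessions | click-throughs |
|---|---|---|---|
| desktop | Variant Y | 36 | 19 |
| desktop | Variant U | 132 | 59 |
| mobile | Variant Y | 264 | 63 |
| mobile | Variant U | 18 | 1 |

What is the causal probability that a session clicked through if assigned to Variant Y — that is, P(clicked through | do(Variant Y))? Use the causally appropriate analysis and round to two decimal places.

The stratified and pooled comparisons disagree (Variant Y wins within each device type; Variant U wins overall), so the answer turns on the causal role of device type.
Stratifying would compare variants among sessions the variants themselves sorted into device type groups — a form of selection on an intermediate. The unconditioned pooled rates give the total causal effect.
So P(outcome | do(Variant Y)) is just the pooled rate for Variant Y: 82/300 = 0.273.

0.27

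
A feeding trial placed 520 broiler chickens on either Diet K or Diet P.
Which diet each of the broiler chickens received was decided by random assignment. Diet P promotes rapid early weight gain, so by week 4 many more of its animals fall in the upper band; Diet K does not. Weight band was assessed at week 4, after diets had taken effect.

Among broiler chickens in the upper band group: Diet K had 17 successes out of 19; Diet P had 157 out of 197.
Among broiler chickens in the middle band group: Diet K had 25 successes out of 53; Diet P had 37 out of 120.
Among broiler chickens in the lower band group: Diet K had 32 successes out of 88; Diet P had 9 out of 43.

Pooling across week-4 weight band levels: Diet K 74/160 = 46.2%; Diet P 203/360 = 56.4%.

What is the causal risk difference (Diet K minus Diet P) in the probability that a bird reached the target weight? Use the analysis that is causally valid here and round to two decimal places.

-0.10

The distribution of week-4 weight band is itself part of what the diet does — it is an intermediate outcome. Holding it fixed would remove that part of the effect; the total effect is the pooled difference.
The causal difference is the pooled difference: 0.463 − 0.564 = -0.101.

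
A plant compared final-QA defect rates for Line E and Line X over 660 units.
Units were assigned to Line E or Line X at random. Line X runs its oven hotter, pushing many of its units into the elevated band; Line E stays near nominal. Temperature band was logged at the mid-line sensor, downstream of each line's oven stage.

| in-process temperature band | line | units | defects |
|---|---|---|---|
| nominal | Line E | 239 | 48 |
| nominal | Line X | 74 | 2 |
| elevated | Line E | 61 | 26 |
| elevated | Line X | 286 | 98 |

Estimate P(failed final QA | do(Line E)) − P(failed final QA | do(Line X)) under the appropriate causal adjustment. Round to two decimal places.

-0.03

In-process temperature band is downstream of the line. One should not condition on a consequence of treatment, so the overall rates are the right comparison.
The causal difference is the pooled difference: 0.247 − 0.278 = -0.031.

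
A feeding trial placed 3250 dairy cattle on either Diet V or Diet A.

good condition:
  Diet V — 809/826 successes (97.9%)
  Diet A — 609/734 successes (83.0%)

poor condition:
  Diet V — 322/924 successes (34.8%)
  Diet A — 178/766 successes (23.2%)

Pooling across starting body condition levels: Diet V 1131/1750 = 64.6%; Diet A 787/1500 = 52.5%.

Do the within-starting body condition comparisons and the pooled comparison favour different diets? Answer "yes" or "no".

Within each starting body condition level (good condition 97.9% vs 83.0%; poor condition 34.8% vs 23.2%), Diet V has the higher rate every time. Pooled: 64.6% vs 52.5% — Diet V has the higher rate overall. They agree.

no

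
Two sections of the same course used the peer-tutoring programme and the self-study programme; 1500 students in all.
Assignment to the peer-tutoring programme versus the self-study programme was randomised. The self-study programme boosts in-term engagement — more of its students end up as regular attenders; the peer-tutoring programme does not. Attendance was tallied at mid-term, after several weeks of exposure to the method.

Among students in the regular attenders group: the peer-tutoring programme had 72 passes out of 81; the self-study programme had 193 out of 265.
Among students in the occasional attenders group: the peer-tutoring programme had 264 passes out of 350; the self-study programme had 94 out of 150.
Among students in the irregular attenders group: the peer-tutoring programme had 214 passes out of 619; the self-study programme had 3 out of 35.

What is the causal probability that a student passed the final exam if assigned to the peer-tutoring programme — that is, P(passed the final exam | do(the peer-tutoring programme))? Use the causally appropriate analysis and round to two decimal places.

0.52

Within every mid-term attendance level the peer-tutoring programme has the higher rate, yet pooled the self-study programme does — Simpson's reversal.
Mid-term attendance is recorded after the teaching method and is itself shifted by it — it sits on the causal path from teaching method to outcome. Conditioning on a mediator would strip out part of the effect we want; the pooled comparison gives the total causal effect.
So P(outcome | do(the peer-tutoring programme)) is just the pooled rate for the peer-tutoring programme: 550/1050 = 0.524.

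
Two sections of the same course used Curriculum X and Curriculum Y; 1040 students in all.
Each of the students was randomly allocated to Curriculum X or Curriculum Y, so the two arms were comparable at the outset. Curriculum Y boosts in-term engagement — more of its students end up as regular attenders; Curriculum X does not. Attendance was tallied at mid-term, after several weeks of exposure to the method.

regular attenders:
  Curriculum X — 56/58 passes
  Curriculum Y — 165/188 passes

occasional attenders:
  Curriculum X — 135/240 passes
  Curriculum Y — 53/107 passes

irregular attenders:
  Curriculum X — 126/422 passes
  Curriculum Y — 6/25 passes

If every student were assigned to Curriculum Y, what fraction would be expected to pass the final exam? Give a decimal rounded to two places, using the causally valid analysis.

0.70

The mid-term attendance-specific comparison favours Curriculum X throughout, but the pooled figures favour Curriculum Y. The question is whether to condition on mid-term attendance.
The distribution of mid-term attendance is itself part of what the teaching method does — it is an intermediate outcome. Holding it fixed would remove that part of the effect; the total effect is the pooled difference.
So P(outcome | do(Curriculum Y)) is just the pooled rate for Curriculum Y: 224/320 = 0.700.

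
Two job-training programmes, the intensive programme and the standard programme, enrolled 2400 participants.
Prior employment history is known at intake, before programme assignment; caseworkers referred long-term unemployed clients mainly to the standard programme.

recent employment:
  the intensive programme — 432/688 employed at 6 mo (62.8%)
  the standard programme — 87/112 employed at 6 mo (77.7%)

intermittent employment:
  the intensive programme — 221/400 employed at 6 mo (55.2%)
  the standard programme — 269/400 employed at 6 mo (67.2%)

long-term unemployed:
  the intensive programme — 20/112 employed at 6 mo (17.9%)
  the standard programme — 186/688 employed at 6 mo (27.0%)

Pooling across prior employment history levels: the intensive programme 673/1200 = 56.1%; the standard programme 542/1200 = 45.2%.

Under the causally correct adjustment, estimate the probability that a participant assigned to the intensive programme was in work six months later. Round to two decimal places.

Nothing the programme does changes prior employment history; the imbalance is an allocation artefact. With prior employment history also predicting the outcome, the pooled figure is confounded, and the within-stratum comparison is the causal one.
Standardising the intensive programme to the population prior employment history mix: 0.333·432/688 + 0.333·221/400 + 0.333·20/112 = 0.453.

0.45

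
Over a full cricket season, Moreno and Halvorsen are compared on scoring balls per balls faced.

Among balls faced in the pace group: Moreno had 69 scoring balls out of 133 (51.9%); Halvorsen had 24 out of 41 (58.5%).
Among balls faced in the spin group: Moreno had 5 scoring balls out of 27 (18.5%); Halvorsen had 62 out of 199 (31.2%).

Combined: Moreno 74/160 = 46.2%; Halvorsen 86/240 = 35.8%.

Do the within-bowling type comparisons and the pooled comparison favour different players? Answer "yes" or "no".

yes

Within each bowling type level (pace 51.9% vs 58.5%; spin 18.5% vs 31.2%), Halvorsen has the higher rate every time. Pooled: 46.2% vs 35.8% — Moreno has the higher rate overall. The two comparisons disagree.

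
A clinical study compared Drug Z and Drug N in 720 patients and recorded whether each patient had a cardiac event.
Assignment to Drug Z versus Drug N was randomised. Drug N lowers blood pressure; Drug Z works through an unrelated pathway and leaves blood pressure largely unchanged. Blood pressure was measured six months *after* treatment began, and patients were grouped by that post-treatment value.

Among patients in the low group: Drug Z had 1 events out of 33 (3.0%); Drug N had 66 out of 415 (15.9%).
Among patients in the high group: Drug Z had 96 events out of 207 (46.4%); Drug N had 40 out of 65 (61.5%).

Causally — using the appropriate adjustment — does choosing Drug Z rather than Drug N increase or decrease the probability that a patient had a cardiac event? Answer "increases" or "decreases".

increases

Because the drug influences blood pressure, blood pressure is a post-treatment mediator, not a confounder. Stratifying on it would bias the estimate; the causal effect is the crude pooled difference.
Pooled: Drug Z 40.4% vs Drug N 22.1%; Drug N is lower overall.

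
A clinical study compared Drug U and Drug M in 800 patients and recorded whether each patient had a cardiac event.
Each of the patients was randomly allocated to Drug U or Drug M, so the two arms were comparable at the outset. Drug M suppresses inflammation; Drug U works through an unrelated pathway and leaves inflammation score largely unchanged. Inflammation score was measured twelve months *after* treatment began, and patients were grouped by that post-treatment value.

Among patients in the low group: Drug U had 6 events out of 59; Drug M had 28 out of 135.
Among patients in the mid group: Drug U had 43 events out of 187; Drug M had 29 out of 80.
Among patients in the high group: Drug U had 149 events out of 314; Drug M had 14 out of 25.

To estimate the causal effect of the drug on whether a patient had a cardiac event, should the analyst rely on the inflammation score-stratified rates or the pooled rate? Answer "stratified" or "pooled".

Within every inflammation score level Drug U has the lower rate, yet pooled Drug M does — Simpson's reversal.
Inflammation score here is a post-treatment variable shaped by the drug; conditioning on it would introduce bias rather than remove it. The overall comparison is the causal one.
Pooled: Drug U 35.4% vs Drug M 29.6%; Drug M is lower overall.

pooled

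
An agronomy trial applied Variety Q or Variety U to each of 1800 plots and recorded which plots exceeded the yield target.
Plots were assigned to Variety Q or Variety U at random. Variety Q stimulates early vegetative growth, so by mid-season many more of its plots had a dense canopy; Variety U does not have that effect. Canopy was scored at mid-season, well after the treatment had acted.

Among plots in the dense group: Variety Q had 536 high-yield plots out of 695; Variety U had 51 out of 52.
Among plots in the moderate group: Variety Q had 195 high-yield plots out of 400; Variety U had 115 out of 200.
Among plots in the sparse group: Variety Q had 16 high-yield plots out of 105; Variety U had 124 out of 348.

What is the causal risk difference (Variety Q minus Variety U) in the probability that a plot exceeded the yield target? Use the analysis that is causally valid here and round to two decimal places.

+0.14

Variety U is higher inside every mid-season canopy stratum but Variety Q is higher in aggregate. Whether to stratify depends on how mid-season canopy relates to the variety.
Mid-season canopy is downstream of the variety. One should not condition on a consequence of treatment, so the overall rates are the right comparison.
The causal difference is the pooled difference: 0.623 − 0.483 = +0.139.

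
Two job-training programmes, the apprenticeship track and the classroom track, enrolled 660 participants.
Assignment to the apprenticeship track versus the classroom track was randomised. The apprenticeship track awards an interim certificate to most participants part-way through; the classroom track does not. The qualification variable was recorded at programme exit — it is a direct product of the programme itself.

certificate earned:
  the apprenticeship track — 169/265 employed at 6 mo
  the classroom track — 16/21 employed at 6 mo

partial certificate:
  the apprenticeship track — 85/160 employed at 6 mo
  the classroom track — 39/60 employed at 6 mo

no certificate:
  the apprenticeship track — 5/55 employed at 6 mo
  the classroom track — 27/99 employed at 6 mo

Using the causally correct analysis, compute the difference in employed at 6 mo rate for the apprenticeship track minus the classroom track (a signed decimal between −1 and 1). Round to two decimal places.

Stratifying would compare programmes among participants the programmes themselves sorted into qualification attained during the programme groups — a form of selection on an intermediate. The unconditioned pooled rates give the total causal effect.
The causal difference is the pooled difference: 0.540 − 0.456 = +0.084.

+0.08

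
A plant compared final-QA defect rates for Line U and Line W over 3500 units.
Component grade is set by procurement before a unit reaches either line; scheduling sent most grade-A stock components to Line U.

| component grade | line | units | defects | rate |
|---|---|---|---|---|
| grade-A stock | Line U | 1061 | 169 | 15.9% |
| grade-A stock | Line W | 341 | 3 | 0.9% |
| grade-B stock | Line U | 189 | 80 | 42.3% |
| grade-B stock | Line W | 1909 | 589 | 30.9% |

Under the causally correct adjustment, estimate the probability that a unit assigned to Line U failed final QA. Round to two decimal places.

Nothing the line does changes component grade; the imbalance is an allocation artefact. With component grade also predicting the outcome, the pooled figure is confounded, and the within-stratum comparison is the causal one.
Standardising Line U to the population component grade mix: 0.401·169/1061 + 0.599·80/189 = 0.318.

0.32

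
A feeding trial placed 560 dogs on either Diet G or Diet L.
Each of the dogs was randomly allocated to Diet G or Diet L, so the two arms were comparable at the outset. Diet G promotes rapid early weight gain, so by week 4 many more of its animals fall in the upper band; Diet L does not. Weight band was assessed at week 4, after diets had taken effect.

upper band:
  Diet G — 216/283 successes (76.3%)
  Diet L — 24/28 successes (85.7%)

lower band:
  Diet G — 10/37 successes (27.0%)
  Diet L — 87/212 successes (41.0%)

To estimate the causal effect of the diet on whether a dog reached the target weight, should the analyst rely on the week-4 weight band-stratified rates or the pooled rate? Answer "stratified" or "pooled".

The week-4 weight band-specific comparison favours Diet L throughout, but the pooled figures favour Diet G. The question is whether to condition on week-4 weight band.
Week-4 weight band here is a post-treatment variable shaped by the diet; conditioning on it would introduce bias rather than remove it. The overall comparison is the causal one.
Pooled: Diet G 70.6% vs Diet L 46.2%; Diet G is higher overall.

pooled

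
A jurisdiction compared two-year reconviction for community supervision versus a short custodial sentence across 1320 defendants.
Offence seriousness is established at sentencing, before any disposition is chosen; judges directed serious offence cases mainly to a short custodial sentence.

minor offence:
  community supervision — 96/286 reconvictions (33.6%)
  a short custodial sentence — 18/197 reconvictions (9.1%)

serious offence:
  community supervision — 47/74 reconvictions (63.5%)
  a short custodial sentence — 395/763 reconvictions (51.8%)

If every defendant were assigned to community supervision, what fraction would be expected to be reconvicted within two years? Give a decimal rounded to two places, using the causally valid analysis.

Offence seriousness is set before the disposition has any effect — it is not caused by the disposition — and it independently drives the outcome. That makes it a confounder, so the causal comparison is within offence seriousness levels.
Standardising community supervision to the population offence seriousness mix: 0.366·96/286 + 0.634·47/74 = 0.526.

0.53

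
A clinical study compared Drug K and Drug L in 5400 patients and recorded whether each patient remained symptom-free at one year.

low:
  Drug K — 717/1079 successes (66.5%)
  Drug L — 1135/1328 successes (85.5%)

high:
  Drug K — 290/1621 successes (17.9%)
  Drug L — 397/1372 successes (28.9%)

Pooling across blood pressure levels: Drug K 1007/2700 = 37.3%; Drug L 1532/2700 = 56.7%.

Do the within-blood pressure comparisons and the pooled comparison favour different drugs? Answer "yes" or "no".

no

Within each blood pressure level (low 66.5% vs 85.5%; high 17.9% vs 28.9%), Drug L has the higher rate every time. Pooled: 37.3% vs 56.7% — Drug L has the higher rate overall. They agree.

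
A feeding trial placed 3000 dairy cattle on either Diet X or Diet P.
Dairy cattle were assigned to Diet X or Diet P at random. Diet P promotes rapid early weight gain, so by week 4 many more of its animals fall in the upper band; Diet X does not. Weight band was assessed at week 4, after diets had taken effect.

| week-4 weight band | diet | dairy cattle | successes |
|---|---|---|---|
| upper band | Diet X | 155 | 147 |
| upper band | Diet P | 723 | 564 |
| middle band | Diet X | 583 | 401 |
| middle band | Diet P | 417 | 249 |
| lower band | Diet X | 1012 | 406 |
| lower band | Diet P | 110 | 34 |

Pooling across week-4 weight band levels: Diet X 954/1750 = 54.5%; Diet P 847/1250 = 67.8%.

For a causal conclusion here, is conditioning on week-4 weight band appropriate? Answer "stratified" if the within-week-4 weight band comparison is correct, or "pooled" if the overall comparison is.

Diet X is higher inside every week-4 weight band stratum but Diet P is higher in aggregate. Whether to stratify depends on how week-4 weight band relates to the diet.
Because the diet influences week-4 weight band, week-4 weight band is a post-treatment mediator, not a confounder. Stratifying on it would bias the estimate; the causal effect is the crude pooled difference.
Pooled: Diet X 54.5% vs Diet P 67.8%; Diet P is higher overall.

pooled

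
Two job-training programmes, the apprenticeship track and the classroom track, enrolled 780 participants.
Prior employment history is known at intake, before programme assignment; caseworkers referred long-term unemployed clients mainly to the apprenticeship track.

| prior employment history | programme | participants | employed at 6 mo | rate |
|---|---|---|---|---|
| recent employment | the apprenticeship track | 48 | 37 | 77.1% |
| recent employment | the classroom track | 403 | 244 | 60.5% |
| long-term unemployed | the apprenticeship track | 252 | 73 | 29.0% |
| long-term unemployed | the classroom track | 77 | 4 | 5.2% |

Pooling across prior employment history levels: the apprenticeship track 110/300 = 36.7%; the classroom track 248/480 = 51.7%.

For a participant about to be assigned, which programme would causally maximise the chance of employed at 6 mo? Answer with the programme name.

the apprenticeship track

Since prior employment history is a pre-existing factor (not a product of the programme) and it affects the outcome on its own, it is a confounder. The stratified rates, not the pooled rate, identify the causal effect.
Within each level — recent employment: 77.1% vs 60.5%; long-term unemployed: 29.0% vs 5.2% — the apprenticeship track is higher every time.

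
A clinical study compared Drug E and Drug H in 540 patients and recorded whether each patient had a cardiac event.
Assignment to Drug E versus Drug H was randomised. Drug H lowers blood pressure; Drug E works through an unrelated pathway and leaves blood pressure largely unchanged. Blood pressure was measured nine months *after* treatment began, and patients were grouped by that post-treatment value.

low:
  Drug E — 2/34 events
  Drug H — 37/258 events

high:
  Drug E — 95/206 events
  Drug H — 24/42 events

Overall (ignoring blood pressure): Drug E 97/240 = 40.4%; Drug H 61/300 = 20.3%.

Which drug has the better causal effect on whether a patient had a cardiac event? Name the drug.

Drug E is lower inside every blood pressure stratum but Drug H is lower in aggregate. Whether to stratify depends on how blood pressure relates to the drug.
Blood pressure here is a post-treatment variable shaped by the drug; conditioning on it would introduce bias rather than remove it. The overall comparison is the causal one.
Pooled: Drug E 40.4% vs Drug H 20.3%; Drug H is lower overall.

Drug H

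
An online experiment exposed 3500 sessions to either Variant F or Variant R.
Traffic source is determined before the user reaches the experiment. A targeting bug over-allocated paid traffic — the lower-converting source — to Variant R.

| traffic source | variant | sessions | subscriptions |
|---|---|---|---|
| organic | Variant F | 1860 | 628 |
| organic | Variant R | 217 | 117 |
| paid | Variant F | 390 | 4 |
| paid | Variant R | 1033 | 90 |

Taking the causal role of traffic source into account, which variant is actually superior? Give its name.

Variant R

The traffic source-specific comparison favours Variant R throughout, but the pooled figures favour Variant F. The question is whether to condition on traffic source.
Here traffic source is a common cause — it drives both which variant a case falls under and the outcome. The crude comparison mixes populations; the stratum-specific rates are the causally relevant ones.
Within each level — organic: 33.8% vs 53.9%; paid: 1.0% vs 8.7% — Variant R is higher every time.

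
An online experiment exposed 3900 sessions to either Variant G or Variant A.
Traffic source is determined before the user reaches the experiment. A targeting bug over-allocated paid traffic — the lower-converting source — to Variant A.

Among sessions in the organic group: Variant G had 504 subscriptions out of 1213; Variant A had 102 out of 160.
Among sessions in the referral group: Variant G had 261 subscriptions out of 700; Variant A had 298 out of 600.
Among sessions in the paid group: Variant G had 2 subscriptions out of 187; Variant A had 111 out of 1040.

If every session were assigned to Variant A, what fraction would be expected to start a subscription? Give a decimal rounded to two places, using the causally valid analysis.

The traffic source-specific comparison favours Variant A throughout, but the pooled figures favour Variant G. The question is whether to condition on traffic source.
Traffic source is set before the variant has any effect — it is not caused by the variant — and it independently drives the outcome. That makes it a confounder, so the causal comparison is within traffic source levels.
Standardising Variant A to the population traffic source mix: 0.352·102/160 + 0.333·298/600 + 0.315·111/1040 = 0.424.

0.42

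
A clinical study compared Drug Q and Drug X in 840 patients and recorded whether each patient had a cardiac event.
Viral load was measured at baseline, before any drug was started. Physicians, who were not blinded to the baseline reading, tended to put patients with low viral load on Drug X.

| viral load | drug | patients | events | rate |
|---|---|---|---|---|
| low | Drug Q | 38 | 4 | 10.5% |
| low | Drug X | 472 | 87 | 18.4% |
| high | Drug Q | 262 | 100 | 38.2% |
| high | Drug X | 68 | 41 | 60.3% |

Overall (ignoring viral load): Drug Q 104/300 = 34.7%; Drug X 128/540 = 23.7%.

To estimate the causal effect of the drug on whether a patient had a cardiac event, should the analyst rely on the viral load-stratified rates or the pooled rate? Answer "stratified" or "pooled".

stratified

The viral load-specific comparison favours Drug Q throughout, but the pooled figures favour Drug X. The question is whether to condition on viral load.
Since viral load is a pre-existing factor (not a product of the drug) and it affects the outcome on its own, it is a confounder. The stratified rates, not the pooled rate, identify the causal effect.
Within each level — low: 10.5% vs 18.4%; high: 38.2% vs 60.3% — Drug Q is lower every time.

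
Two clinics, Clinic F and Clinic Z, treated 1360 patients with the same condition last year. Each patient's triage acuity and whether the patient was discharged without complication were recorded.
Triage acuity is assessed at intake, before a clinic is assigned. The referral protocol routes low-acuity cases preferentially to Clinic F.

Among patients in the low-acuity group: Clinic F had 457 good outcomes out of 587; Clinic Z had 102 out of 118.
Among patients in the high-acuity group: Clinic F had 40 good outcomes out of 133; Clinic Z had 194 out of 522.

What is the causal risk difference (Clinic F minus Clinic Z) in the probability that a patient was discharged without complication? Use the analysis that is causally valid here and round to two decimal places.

-0.08

Within every triage acuity level Clinic Z has the higher rate, yet pooled Clinic F does — Simpson's reversal.
Triage acuity satisfies the back-door criterion: it is not a descendant of the clinic, and it blocks the spurious path from clinic to outcome. Adjusting for it (i.e., using the within-triage acuity rates) gives the causal effect.
Adjusting over the population distribution of triage acuity: 0.518·(0.779−0.864) + 0.482·(0.301−0.372) = -0.079.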